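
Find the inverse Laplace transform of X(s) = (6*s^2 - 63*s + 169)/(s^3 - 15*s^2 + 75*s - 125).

Factor the denominator: s^3 - 15*s^2 + 75*s - 125 = (s - 5)^3.
Partial fraction decomposition gives [6/(s - 5)] + [-3/(s - 5)^2] + [4/(s - 5)^3].
Invert each term: 6/(s - 5) ↔ 6e^(5t); -3/(s - 5)^2 ↔ -3t·e^(5t); 4/(s - 5)^3 ↔ (2)t^2·e^(5t).

2*t^2*exp(5*t) - 3*t*exp(5*t) + 6*exp(5*t)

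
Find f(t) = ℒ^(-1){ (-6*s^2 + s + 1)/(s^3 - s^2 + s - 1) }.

f(t) = -2*exp(t) - 3*sin(t) - 4*cos(t)

Factor the denominator: s^3 - s^2 + s - 1 = (s - 1)*(s^2 + 1).
Partial fraction decomposition gives [-2/(s - 1)] + [-4*s/(s^2 + 1)] + [-3/(s^2 + 1)].
Invert each term: -2/(s - 1) ↔ -2e^(t); -4·s/(s^2 + 1) ↔ -4cos(t); -3·1/(s^2 + 1) ↔ -3sin(t).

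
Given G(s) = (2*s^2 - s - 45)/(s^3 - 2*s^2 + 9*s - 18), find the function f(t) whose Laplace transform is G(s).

f(t) = -3*exp(2*t) + 3*sin(3*t) + 5*cos(3*t)

Factor the denominator: s^3 - 2*s^2 + 9*s - 18 = (s - 2)*(s^2 + 9).
Partial fraction decomposition gives [-3/(s - 2)] + [5*s/(s^2 + 9)] + [9/(s^2 + 9)].
Invert each term: -3/(s - 2) ↔ -3e^(2t); 5·s/(s^2 + 9) ↔ 5cos(3t); 3·3/(s^2 + 9) ↔ 3sin(3t).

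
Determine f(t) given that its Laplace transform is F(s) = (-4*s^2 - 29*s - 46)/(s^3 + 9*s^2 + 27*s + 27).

Factor the denominator: s^3 + 9*s^2 + 27*s + 27 = (s + 3)^3.
Partial fraction decomposition gives [-4/(s + 3)] + [-5/(s + 3)^2] + [5/(s + 3)^3].
Invert each term: -4/(s + 3) ↔ -4e^(-3t); -5/(s + 3)^2 ↔ -5t·e^(-3t); 5/(s + 3)^3 ↔ (5/2)t^2·e^(-3t).

f(t) = 5*t^2*exp(-3*t)/2 - 5*t*exp(-3*t) - 4*exp(-3*t)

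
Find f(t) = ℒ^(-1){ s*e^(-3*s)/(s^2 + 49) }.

The factor e^(-3s) signals a time shift by c = 3 (second shifting theorem).
L{cos(7t)} = s/(s^2 + 49), so L^-1{s/(s^2 + 49)} = cos(7*t).
Hence the inverse is u(t - 3) times that function evaluated at t - 3.

f(t) = Heaviside(t - 3)*(cos(7*t - 21))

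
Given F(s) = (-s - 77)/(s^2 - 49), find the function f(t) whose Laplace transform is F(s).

Factor the denominator: s^2 - 49 = (s - 7)*(s + 7).
Partial fraction decomposition gives [5/(s + 7)] + [-6/(s - 7)].
Invert each term: 5/(s + 7) ↔ 5e^(-7t); -6/(s - 7) ↔ -6e^(7t).

f(t) = -6*exp(7*t) + 5*exp(-7*t)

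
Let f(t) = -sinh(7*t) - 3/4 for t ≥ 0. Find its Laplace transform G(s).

The transform is linear, so treat each term independently.
(-1)·[L{sinh(7t)} = 7/(s^2 - 49)]; L{-3/4} = (-3/4)/s.

G(s) = -7/(s^2 - 49) - 3/(4*s)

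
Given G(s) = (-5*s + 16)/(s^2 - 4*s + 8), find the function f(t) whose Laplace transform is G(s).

f(t) = 3*exp(2*t)*sin(2*t) - 5*exp(2*t)*cos(2*t)

Complete the square in the denominator: s^2 - 4*s + 8 = (s - 2)^2 + 2^2.
Split the numerator to match: -5*s + 16 = -5·(s - 2) + 3·2.
Invert each term: -5·(s - 2)/((s - 2)^2 + 4) ↔ -5e^(2t)cos(2t); 3·2/((s - 2)^2 + 4) ↔ 3e^(2t)sin(2t).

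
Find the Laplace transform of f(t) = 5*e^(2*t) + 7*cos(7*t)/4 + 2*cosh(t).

7*s/(4*(s^2 + 49)) + 2*s/(s^2 - 1) + 5/(s - 2)

Apply the Laplace transform termwise.
(5)·[L{e^(2t)} = 1/(s - 2)]; (7/4)·[L{cos(7t)} = s/(s^2 + 49)]; (2)·[L{cosh(t)} = s/(s^2 - 1)].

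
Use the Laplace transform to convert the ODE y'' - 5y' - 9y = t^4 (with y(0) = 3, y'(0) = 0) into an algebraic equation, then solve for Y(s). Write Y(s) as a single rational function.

Y(s) = (3*s^6 - 15*s^5 + 24)/(s^7 - 5*s^6 - 9*s^5)

Laplace-transform each side.
The derivative rules (L{y''} = s^2 Y - s·y(0) - y'(0) and L{y'} = sY - y(0), with y(0) = 3, y'(0) = 0) turn the left side into (s^2 - 5*s - 9)Y - (3*s - 15).
The right side is L{t^4} = 24/s^5.
So (s^2 - 5*s - 9)Y = 24/s^5 + (3*s - 15).
Solve for Y(s) and write it as one ratio of polynomials.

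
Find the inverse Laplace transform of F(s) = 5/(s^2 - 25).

Since L{sinh(5t)} = 5/(s^2 - 25), the inverse is sinh(5*t).

sinh(5*t)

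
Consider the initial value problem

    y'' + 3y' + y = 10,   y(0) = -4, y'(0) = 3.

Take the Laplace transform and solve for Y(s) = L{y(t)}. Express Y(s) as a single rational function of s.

Laplace-transform each side.
Using L{y''} = s^2 Y - s·y(0) - y'(0) and L{y'} = sY - y(0), with y(0) = -4, y'(0) = 3, the left side becomes (s^2 + 3*s + 1)Y - (-4*s - 9).
The right side is L{10} = 10/s.
So (s^2 + 3*s + 1)Y = 10/s + (-4*s - 9).
Isolate Y and clear denominators.

Y(s) = (-4*s^2 - 9*s + 10)/(s^3 + 3*s^2 + s)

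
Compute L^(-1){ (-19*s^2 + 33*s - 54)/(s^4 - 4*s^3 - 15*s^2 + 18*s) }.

Factor the denominator: s^4 - 4*s^3 - 15*s^2 + 18*s = s*(s - 6)*(s - 1)*(s + 3).
Partial fraction decomposition gives [2/(s - 1)] + [3/(s + 3)] + [-3/s] + [-2/(s - 6)].
Invert each term: 2/(s - 1) ↔ 2e^(t); 3/(s + 3) ↔ 3e^(-3t); -3/(s - 0) ↔ -3e^(0t); -2/(s - 6) ↔ -2e^(6t).

-2*exp(6*t) + 2*exp(t) - 3 + 3*exp(-3*t)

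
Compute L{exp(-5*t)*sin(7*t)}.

7/((s + 5)^2 + 49)

L{sin(7t)} = 7/(s^2 + 49).
By the first shifting theorem, multiplying by e^(-5t) replaces s with s + 5.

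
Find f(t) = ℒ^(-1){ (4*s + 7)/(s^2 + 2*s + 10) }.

Complete the square in the denominator: s^2 + 2*s + 10 = (s + 1)^2 + 3^2.
Split the numerator to match: 4*s + 7 = 4·(s + 1) + 1·3.
Invert each term: 4·(s + 1)/((s + 1)^2 + 9) ↔ 4e^(-t)cos(3t); 1·3/((s + 1)^2 + 9) ↔ e^(-t)sin(3t).

f(t) = exp(-t)*sin(3*t) + 4*exp(-t)*cos(3*t)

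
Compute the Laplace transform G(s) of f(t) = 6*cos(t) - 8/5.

Apply the Laplace transform termwise.
L{-8/5} = (-8/5)/s; (6)·[L{cos(t)} = s/(s^2 + 1)].

G(s) = 6*s/(s^2 + 1) - 8/(5*s)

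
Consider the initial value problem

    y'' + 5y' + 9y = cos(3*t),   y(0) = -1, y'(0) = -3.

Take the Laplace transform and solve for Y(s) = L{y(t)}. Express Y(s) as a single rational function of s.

Y(s) = (-s^3 - 8*s^2 - 8*s - 72)/(s^4 + 5*s^3 + 18*s^2 + 45*s + 81)

Take the Laplace transform of both sides.
Using L{y''} = s^2 Y - s·y(0) - y'(0) and L{y'} = sY - y(0), with y(0) = -1, y'(0) = -3, the left side becomes (s^2 + 5*s + 9)Y - (-s - 8).
The right side is L{cos(3*t)} = s/(s^2 + 9).
So (s^2 + 5*s + 9)Y = s/(s^2 + 9) + (-s - 8).
Divide through and combine into a single rational function.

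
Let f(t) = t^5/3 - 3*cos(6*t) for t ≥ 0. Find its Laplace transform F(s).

F(s) = -3*s/(s^2 + 36) + 40/s^6

Apply the Laplace transform termwise.
(1/3)·[L{t^5} = 5!/s^6 = 120/s^6]; (-3)·[L{cos(6t)} = s/(s^2 + 36)].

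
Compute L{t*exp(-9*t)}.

L{e^(-9t)} = 1/(s + 9).
Then apply L{t·g(t)} = -d/ds[G(s)] with G(s) = 1/(s + 9):
differentiating 1 time and applying the sign gives (s + 9)^(-2).

(s + 9)^(-2)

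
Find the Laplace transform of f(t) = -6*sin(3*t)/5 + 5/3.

-18/(5*(s^2 + 9)) + 5/(3*s)

The transform is linear, so treat each term independently.
L{5/3} = (5/3)/s; (-6/5)·[L{sin(3t)} = 3/(s^2 + 9)].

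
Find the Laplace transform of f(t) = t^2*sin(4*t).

L{sin(4t)} = 4/(s^2 + 16).
Then apply L{t^2·g(t)} = (-1)^2 d^2/ds^2[G(s)] with G(s) = 4/(s^2 + 16):
differentiating 2 times and applying the sign gives 8*(3*s^2 - 16)/(s^2 + 16)^3.

8*(3*s^2 - 16)/(s^2 + 16)^3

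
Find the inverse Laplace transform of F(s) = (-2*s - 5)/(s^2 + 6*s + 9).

t*exp(-3*t) - 2*exp(-3*t)

Factor the denominator: s^2 + 6*s + 9 = (s + 3)^2.
Partial fraction decomposition gives [-2/(s + 3)] + [(s + 3)^(-2)].
Invert each term: -2/(s + 3) ↔ -2e^(-3t); 1/(s + 3)^2 ↔ t·e^(-3t).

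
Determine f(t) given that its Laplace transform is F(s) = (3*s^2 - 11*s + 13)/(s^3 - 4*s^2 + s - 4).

Factor the denominator: s^3 - 4*s^2 + s - 4 = (s - 4)*(s^2 + 1).
Partial fraction decomposition gives [1/(s - 4)] + [2*s/(s^2 + 1)] + [-3/(s^2 + 1)].
Invert each term: 1/(s - 4) ↔ e^(4t); 2·s/(s^2 + 1) ↔ 2cos(t); -3·1/(s^2 + 1) ↔ -3sin(t).

f(t) = exp(4*t) - 3*sin(t) + 2*cos(t)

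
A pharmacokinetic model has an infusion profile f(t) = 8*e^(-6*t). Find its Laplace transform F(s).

F(s) = 8/(s + 6)

L{8} = 8/s.
By the first shifting theorem, multiplying by e^(-6t) replaces s with s + 6.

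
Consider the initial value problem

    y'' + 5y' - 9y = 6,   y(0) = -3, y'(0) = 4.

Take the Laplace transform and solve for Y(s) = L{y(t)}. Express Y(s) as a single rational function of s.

Transform both sides with L{·}.
With L{y''} = s^2 Y - s·y(0) - y'(0) and L{y'} = sY - y(0), with y(0) = -3, y'(0) = 4: the LHS transforms to (s^2 + 5*s - 9)Y - (-3*s - 11).
The right side is L{6} = 6/s.
So (s^2 + 5*s - 9)Y = 6/s + (-3*s - 11).
Solve for Y(s) and write it as one ratio of polynomials.

Y(s) = (-3*s^2 - 11*s + 6)/(s^3 + 5*s^2 - 9*s)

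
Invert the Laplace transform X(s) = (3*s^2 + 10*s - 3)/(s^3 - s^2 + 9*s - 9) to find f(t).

Factor the denominator: s^3 - s^2 + 9*s - 9 = (s - 1)*(s^2 + 9).
Partial fraction decomposition gives [1/(s - 1)] + [2*s/(s^2 + 9)] + [12/(s^2 + 9)].
Invert each term: 1/(s - 1) ↔ e^(t); 2·s/(s^2 + 9) ↔ 2cos(3t); 4·3/(s^2 + 9) ↔ 4sin(3t).

f(t) = exp(t) + 4*sin(3*t) + 2*cos(3*t)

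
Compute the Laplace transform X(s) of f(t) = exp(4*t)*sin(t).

X(s) = 1/((s - 4)^2 + 1)

L{sin(t)} = 1/(s^2 + 1).
By the first shifting theorem, multiplying by e^(4t) replaces s with s - 4.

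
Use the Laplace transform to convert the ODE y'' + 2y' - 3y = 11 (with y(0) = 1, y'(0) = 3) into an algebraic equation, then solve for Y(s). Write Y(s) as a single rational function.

Take the Laplace transform of both sides.
The derivative rules (L{y''} = s^2 Y - s·y(0) - y'(0) and L{y'} = sY - y(0), with y(0) = 1, y'(0) = 3) turn the left side into (s^2 + 2*s - 3)Y - (s + 5).
The right side is L{11} = 11/s.
So (s^2 + 2*s - 3)Y = 11/s + (s + 5).
Divide through and combine into a single rational function.

Y(s) = (s^2 + 5*s + 11)/(s^3 + 2*s^2 - 3*s)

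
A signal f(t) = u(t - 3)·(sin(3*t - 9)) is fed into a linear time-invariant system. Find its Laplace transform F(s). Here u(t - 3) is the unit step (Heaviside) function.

By the second shifting theorem, L{u(t - c)·g(t - c)} = e^(-cs)·G(s) with c = 3 and G(s) = L{g(t)}.
L{sin(3t)} = 3/(s^2 + 9).

F(s) = 3*exp(-3*s)/(s^2 + 9)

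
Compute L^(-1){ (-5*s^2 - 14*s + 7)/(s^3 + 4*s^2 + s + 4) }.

2*sin(t) - 4*cos(t) - exp(-4*t)

Factor the denominator: s^3 + 4*s^2 + s + 4 = (s + 4)*(s^2 + 1).
Partial fraction decomposition gives [-1/(s + 4)] + [-4*s/(s^2 + 1)] + [2/(s^2 + 1)].
Invert each term: -1/(s + 4) ↔ -e^(-4t); -4·s/(s^2 + 1) ↔ -4cos(t); 2·1/(s^2 + 1) ↔ 2sin(t).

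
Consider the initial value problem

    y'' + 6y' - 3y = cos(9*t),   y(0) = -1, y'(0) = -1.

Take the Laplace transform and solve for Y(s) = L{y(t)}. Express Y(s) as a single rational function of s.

Y(s) = (-s^3 - 7*s^2 - 80*s - 567)/(s^4 + 6*s^3 + 78*s^2 + 486*s - 243)

Take the Laplace transform of both sides.
The derivative rules (L{y''} = s^2 Y - s·y(0) - y'(0) and L{y'} = sY - y(0), with y(0) = -1, y'(0) = -1) turn the left side into (s^2 + 6*s - 3)Y - (-s - 7).
The right side is L{cos(9*t)} = s/(s^2 + 81).
So (s^2 + 6*s - 3)Y = s/(s^2 + 81) + (-s - 7).
Solve for Y(s) and write it as one ratio of polynomials.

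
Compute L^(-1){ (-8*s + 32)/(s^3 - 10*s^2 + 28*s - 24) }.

-4*t*exp(2*t) - exp(6*t) + exp(2*t)

Factor the denominator: s^3 - 10*s^2 + 28*s - 24 = (s - 6)*(s - 2)^2.
Partial fraction decomposition gives [1/(s - 2)] + [-4/(s - 2)^2] + [-1/(s - 6)].
Invert each term: 1/(s - 2) ↔ e^(2t); -4/(s - 2)^2 ↔ -4t·e^(2t); -1/(s - 6) ↔ -e^(6t).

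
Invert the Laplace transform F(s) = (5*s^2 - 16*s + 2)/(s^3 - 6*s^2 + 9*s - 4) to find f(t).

Factor the denominator: s^3 - 6*s^2 + 9*s - 4 = (s - 4)*(s - 1)^2.
Partial fraction decomposition gives [3/(s - 1)] + [3/(s - 1)^2] + [2/(s - 4)].
Invert each term: 3/(s - 1) ↔ 3e^(t); 3/(s - 1)^2 ↔ 3t·e^(t); 2/(s - 4) ↔ 2e^(4t).

f(t) = 3*t*exp(t) + 2*exp(4*t) + 3*exp(t)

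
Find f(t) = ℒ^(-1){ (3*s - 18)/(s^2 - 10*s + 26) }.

f(t) = -3*exp(5*t)*sin(t) + 3*exp(5*t)*cos(t)

Complete the square in the denominator: s^2 - 10*s + 26 = (s - 5)^2 + 1^2.
Split the numerator to match: 3*s - 18 = 3·(s - 5) - 3·1.
Invert each term: 3·(s - 5)/((s - 5)^2 + 1) ↔ 3e^(5t)cos(t); -3·1/((s - 5)^2 + 1) ↔ -3e^(5t)sin(t).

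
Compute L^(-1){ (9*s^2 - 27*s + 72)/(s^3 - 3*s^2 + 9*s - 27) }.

4*exp(3*t) - 4*sin(3*t) + 5*cos(3*t)

Factor the denominator: s^3 - 3*s^2 + 9*s - 27 = (s - 3)*(s^2 + 9).
Partial fraction decomposition gives [4/(s - 3)] + [5*s/(s^2 + 9)] + [-12/(s^2 + 9)].
Invert each term: 4/(s - 3) ↔ 4e^(3t); 5·s/(s^2 + 9) ↔ 5cos(3t); -4·3/(s^2 + 9) ↔ -4sin(3t).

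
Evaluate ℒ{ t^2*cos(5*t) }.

2*s*(s^2 - 75)/(s^2 + 25)^3

L{cos(5t)} = s/(s^2 + 25).
Then apply L{t^2·g(t)} = (-1)^2 d^2/ds^2[G(s)] with G(s) = s/(s^2 + 25):
differentiating 2 times and applying the sign gives 2*s*(s^2 - 75)/(s^2 + 25)^3.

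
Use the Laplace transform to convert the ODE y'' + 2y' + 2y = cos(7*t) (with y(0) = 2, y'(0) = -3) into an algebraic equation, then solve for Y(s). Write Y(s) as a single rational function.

Y(s) = (2*s^3 + s^2 + 99*s + 49)/(s^4 + 2*s^3 + 51*s^2 + 98*s + 98)

Laplace-transform each side.
The derivative rules (L{y''} = s^2 Y - s·y(0) - y'(0) and L{y'} = sY - y(0), with y(0) = 2, y'(0) = -3) turn the left side into (s^2 + 2*s + 2)Y - (2*s + 1).
The right side is L{cos(7*t)} = s/(s^2 + 49).
So (s^2 + 2*s + 2)Y = s/(s^2 + 49) + (2*s + 1).
Solve for Y(s) and write it as one ratio of polynomials.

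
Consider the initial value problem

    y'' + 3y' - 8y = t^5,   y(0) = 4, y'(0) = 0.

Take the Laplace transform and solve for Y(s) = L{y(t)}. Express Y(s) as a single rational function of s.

Apply the Laplace transform to the equation.
With L{y''} = s^2 Y - s·y(0) - y'(0) and L{y'} = sY - y(0), with y(0) = 4, y'(0) = 0: the LHS transforms to (s^2 + 3*s - 8)Y - (4*s + 12).
The right side is L{t^5} = 120/s^6.
So (s^2 + 3*s - 8)Y = 120/s^6 + (4*s + 12).
Solve for Y(s) and write it as one ratio of polynomials.

Y(s) = (4*s^7 + 12*s^6 + 120)/(s^8 + 3*s^7 - 8*s^6)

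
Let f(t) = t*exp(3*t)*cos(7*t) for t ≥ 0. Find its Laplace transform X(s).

X(s) = (s - 10)*(s + 4)/(s^2 - 6*s + 58)^2

L{cos(7t)} = s/(s^2 + 49).
Multiplying by e^(3t) shifts s → s - 3, so L{exp(3*t)*cos(7*t)} = (s - 3)/((s - 3)^2 + 49).
Then apply L{t·g(t)} = -d/ds[G(s)] with G(s) = (s - 3)/((s - 3)^2 + 49):
differentiating 1 time and applying the sign gives (s - 10)*(s + 4)/(s^2 - 6*s + 58)^2.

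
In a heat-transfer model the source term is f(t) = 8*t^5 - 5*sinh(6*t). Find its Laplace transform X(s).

The transform is linear, so treat each term independently.
(8)·[L{t^5} = 5!/s^6 = 120/s^6]; (-5)·[L{sinh(6t)} = 6/(s^2 - 36)].

X(s) = -30/(s^2 - 36) + 960/s^6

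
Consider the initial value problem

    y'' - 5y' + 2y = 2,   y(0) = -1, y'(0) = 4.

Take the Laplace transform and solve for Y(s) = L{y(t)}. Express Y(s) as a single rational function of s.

Y(s) = (-s^2 + 9*s + 2)/(s^3 - 5*s^2 + 2*s)

Apply the Laplace transform to the equation.
With L{y''} = s^2 Y - s·y(0) - y'(0) and L{y'} = sY - y(0), with y(0) = -1, y'(0) = 4: the LHS transforms to (s^2 - 5*s + 2)Y - (-s + 9).
The right side is L{2} = 2/s.
So (s^2 - 5*s + 2)Y = 2/s + (-s + 9).
Solve for Y(s) and write it as one ratio of polynomials.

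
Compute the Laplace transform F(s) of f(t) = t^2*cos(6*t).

L{cos(6t)} = s/(s^2 + 36).
Then apply L{t^2·g(t)} = (-1)^2 d^2/ds^2[G(s)] with G(s) = s/(s^2 + 36):
differentiating 2 times and applying the sign gives 2*s*(s^2 - 108)/(s^2 + 36)^3.

F(s) = 2*s*(s^2 - 108)/(s^2 + 36)^3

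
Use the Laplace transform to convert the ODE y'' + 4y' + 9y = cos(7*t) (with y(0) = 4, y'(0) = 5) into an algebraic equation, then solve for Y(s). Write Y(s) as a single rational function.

Y(s) = (4*s^3 + 21*s^2 + 197*s + 1029)/(s^4 + 4*s^3 + 58*s^2 + 196*s + 441)

Transform both sides with L{·}.
The derivative rules (L{y''} = s^2 Y - s·y(0) - y'(0) and L{y'} = sY - y(0), with y(0) = 4, y'(0) = 5) turn the left side into (s^2 + 4*s + 9)Y - (4*s + 21).
The right side is L{cos(7*t)} = s/(s^2 + 49).
So (s^2 + 4*s + 9)Y = s/(s^2 + 49) + (4*s + 21).
Isolate Y and clear denominators.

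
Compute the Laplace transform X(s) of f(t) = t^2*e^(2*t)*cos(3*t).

X(s) = 2*(s - 2)*(s^2 - 4*s - 23)/(s^2 - 4*s + 13)^3

L{cos(3t)} = s/(s^2 + 9).
Multiplying by e^(2t) shifts s → s - 2, so L{e^(2*t)*cos(3*t)} = (s - 2)/((s - 2)^2 + 9).
Then apply L{t^2·g(t)} = (-1)^2 d^2/ds^2[G(s)] with G(s) = (s - 2)/((s - 2)^2 + 9):
differentiating 2 times and applying the sign gives 2*(s - 2)*(s^2 - 4*s - 23)/(s^2 - 4*s + 13)^3.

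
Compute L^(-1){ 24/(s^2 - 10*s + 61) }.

4*exp(5*t)*sin(6*t)

Rewrite the denominator: s^2 - 10*s + 61 = (s - 5)^2 + 36.
The form in (s - 5) signals a first-shifting-theorem factor e^(5t).
Since L{sin(6t)} = 6/(s^2 + 36), the inverse is exp(5*t)*sin(6*t), scaled by 4.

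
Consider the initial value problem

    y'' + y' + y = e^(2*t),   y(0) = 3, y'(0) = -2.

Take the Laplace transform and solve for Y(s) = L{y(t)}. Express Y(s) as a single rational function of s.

Y(s) = (3*s^2 - 5*s - 1)/(s^3 - s^2 - s - 2)

Laplace-transform each side.
Using L{y''} = s^2 Y - s·y(0) - y'(0) and L{y'} = sY - y(0), with y(0) = 3, y'(0) = -2, the left side becomes (s^2 + s + 1)Y - (3*s + 1).
The right side is L{e^(2*t)} = 1/(s - 2).
So (s^2 + s + 1)Y = 1/(s - 2) + (3*s + 1).
Isolate Y and clear denominators.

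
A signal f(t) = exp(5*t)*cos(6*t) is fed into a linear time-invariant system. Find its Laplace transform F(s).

F(s) = (s - 5)/((s - 5)^2 + 36)

L{cos(6t)} = s/(s^2 + 36).
By the first shifting theorem, multiplying by e^(5t) replaces s with s - 5.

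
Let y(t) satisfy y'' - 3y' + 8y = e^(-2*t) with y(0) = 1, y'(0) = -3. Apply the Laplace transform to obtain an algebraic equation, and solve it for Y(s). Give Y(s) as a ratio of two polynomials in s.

Transform both sides with L{·}.
The derivative rules (L{y''} = s^2 Y - s·y(0) - y'(0) and L{y'} = sY - y(0), with y(0) = 1, y'(0) = -3) turn the left side into (s^2 - 3*s + 8)Y - (s - 6).
The right side is L{e^(-2*t)} = 1/(s + 2).
So (s^2 - 3*s + 8)Y = 1/(s + 2) + (s - 6).
Divide through and combine into a single rational function.

Y(s) = (s^2 - 4*s - 11)/(s^3 - s^2 + 2*s + 16)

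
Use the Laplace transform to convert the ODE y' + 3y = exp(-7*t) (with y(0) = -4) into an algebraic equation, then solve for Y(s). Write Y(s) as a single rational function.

Take the Laplace transform of both sides.
The derivative rules (L{y'} = sY - y(0) = sY - (-4)) turn the left side into (s + 3)Y - (-4).
The right side is L{exp(-7*t)} = 1/(s + 7).
So (s + 3)Y = 1/(s + 7) + (-4).
Divide through and combine into a single rational function.

Y(s) = (-4*s - 27)/(s^2 + 10*s + 21)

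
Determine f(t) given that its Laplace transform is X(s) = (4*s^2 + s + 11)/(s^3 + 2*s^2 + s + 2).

f(t) = 3*sin(t) - cos(t) + 5*exp(-2*t)

Factor the denominator: s^3 + 2*s^2 + s + 2 = (s + 2)*(s^2 + 1).
Partial fraction decomposition gives [5/(s + 2)] + [-s/(s^2 + 1)] + [3/(s^2 + 1)].
Invert each term: 5/(s + 2) ↔ 5e^(-2t); -1·s/(s^2 + 1) ↔ -cos(t); 3·1/(s^2 + 1) ↔ 3sin(t).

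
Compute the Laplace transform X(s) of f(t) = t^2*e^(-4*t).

L{e^(-4t)} = 1/(s + 4).
Then apply L{t^2·g(t)} = (-1)^2 d^2/ds^2[G(s)] with G(s) = 1/(s + 4):
differentiating 2 times and applying the sign gives 2/(s + 4)^3.

X(s) = 2/(s + 4)^3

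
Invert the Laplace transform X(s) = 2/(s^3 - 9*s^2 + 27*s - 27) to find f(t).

f(t) = t^2*exp(3*t)

Rewrite the denominator: s^3 - 9*s^2 + 27*s - 27 = (s - 3)^3.
The form in (s - 3) signals a first-shifting-theorem factor e^(3t).
Since L{t^2} = 2!/s^3 = 2/s^3, the inverse is t^2*e^(3*t).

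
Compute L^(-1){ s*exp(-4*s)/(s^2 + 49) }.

The factor e^(-4s) signals a time shift by c = 4 (second shifting theorem).
L{cos(7t)} = s/(s^2 + 49), so L^-1{s/(s^2 + 49)} = cos(7*t).
Hence the inverse is u(t - 4) times that function evaluated at t - 4.

Heaviside(t - 4)*(cos(7*t - 28))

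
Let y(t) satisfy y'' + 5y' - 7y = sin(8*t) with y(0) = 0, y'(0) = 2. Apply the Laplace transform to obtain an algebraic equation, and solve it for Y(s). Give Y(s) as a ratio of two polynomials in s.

Transform both sides with L{·}.
Using L{y''} = s^2 Y - s·y(0) - y'(0) and L{y'} = sY - y(0), with y(0) = 0, y'(0) = 2, the left side becomes (s^2 + 5*s - 7)Y - (2).
The right side is L{sin(8*t)} = 8/(s^2 + 64).
So (s^2 + 5*s - 7)Y = 8/(s^2 + 64) + (2).
Solve for Y(s) and write it as one ratio of polynomials.

Y(s) = (2*s^2 + 136)/(s^4 + 5*s^3 + 57*s^2 + 320*s - 448)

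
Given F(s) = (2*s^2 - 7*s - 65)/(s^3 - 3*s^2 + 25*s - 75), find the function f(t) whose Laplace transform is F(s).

Factor the denominator: s^3 - 3*s^2 + 25*s - 75 = (s - 3)*(s^2 + 25).
Partial fraction decomposition gives [-2/(s - 3)] + [4*s/(s^2 + 25)] + [5/(s^2 + 25)].
Invert each term: -2/(s - 3) ↔ -2e^(3t); 4·s/(s^2 + 25) ↔ 4cos(5t); 1·5/(s^2 + 25) ↔ sin(5t).

f(t) = -2*exp(3*t) + sin(5*t) + 4*cos(5*t)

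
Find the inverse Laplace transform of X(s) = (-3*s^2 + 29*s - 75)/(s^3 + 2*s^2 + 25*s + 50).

5*sin(5*t) + 2*cos(5*t) - 5*exp(-2*t)

Factor the denominator: s^3 + 2*s^2 + 25*s + 50 = (s + 2)*(s^2 + 25).
Partial fraction decomposition gives [-5/(s + 2)] + [2*s/(s^2 + 25)] + [25/(s^2 + 25)].
Invert each term: -5/(s + 2) ↔ -5e^(-2t); 2·s/(s^2 + 25) ↔ 2cos(5t); 5·5/(s^2 + 25) ↔ 5sin(5t).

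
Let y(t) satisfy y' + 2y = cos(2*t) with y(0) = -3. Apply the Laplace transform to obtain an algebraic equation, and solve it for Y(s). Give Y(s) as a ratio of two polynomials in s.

Y(s) = (-3*s^2 + s - 12)/(s^3 + 2*s^2 + 4*s + 8)

Laplace-transform each side.
Using L{y'} = sY - y(0) = sY - (-3), the left side becomes (s + 2)Y - (-3).
The right side is L{cos(2*t)} = s/(s^2 + 4).
So (s + 2)Y = s/(s^2 + 4) + (-3).
Solve for Y(s) and write it as one ratio of polynomials.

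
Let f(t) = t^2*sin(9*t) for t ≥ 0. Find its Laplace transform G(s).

L{sin(9t)} = 9/(s^2 + 81).
Then apply L{t^2·g(t)} = (-1)^2 d^2/ds^2[H(s)] with H(s) = 9/(s^2 + 81):
differentiating 2 times and applying the sign gives 54*(s^2 - 27)/(s^2 + 81)^3.

G(s) = 54*(s^2 - 27)/(s^2 + 81)^3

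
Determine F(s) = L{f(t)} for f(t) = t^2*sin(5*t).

L{sin(5t)} = 5/(s^2 + 25).
Then apply L{t^2·g(t)} = (-1)^2 d^2/ds^2[G(s)] with G(s) = 5/(s^2 + 25):
differentiating 2 times and applying the sign gives 10*(3*s^2 - 25)/(s^2 + 25)^3.

F(s) = 10*(3*s^2 - 25)/(s^2 + 25)^3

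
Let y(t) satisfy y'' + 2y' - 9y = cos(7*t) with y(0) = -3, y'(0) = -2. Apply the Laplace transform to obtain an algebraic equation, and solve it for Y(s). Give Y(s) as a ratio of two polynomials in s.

Take the Laplace transform of both sides.
Using L{y''} = s^2 Y - s·y(0) - y'(0) and L{y'} = sY - y(0), with y(0) = -3, y'(0) = -2, the left side becomes (s^2 + 2*s - 9)Y - (-3*s - 8).
The right side is L{cos(7*t)} = s/(s^2 + 49).
So (s^2 + 2*s - 9)Y = s/(s^2 + 49) + (-3*s - 8).
Isolate Y and clear denominators.

Y(s) = (-3*s^3 - 8*s^2 - 146*s - 392)/(s^4 + 2*s^3 + 40*s^2 + 98*s - 441)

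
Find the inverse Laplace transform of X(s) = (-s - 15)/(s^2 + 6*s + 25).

Complete the square in the denominator: s^2 + 6*s + 25 = (s + 3)^2 + 4^2.
Split the numerator to match: -s - 15 = -1·(s + 3) - 3·4.
Invert each term: -1·(s + 3)/((s + 3)^2 + 16) ↔ -e^(-3t)cos(4t); -3·4/((s + 3)^2 + 16) ↔ -3e^(-3t)sin(4t).

-3*exp(-3*t)*sin(4*t) - exp(-3*t)*cos(4*t)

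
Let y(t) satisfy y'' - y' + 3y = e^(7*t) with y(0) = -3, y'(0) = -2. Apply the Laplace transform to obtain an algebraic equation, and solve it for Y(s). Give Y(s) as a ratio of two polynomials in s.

Y(s) = (-3*s^2 + 22*s - 6)/(s^3 - 8*s^2 + 10*s - 21)

Transform both sides with L{·}.
The derivative rules (L{y''} = s^2 Y - s·y(0) - y'(0) and L{y'} = sY - y(0), with y(0) = -3, y'(0) = -2) turn the left side into (s^2 - s + 3)Y - (-3*s + 1).
The right side is L{e^(7*t)} = 1/(s - 7).
So (s^2 - s + 3)Y = 1/(s - 7) + (-3*s + 1).
Isolate Y and clear denominators.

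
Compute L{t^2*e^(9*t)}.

2/(s - 9)^3

L{e^(9t)} = 1/(s - 9).
Then apply L{t^2·g(t)} = (-1)^2 d^2/ds^2[G(s)] with G(s) = 1/(s - 9):
differentiating 2 times and applying the sign gives 2/(s - 9)^3.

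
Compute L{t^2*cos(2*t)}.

2*s*(s^2 - 12)/(s^2 + 4)^3

L{cos(2t)} = s/(s^2 + 4).
Then apply L{t^2·g(t)} = (-1)^2 d^2/ds^2[G(s)] with G(s) = s/(s^2 + 4):
differentiating 2 times and applying the sign gives 2*s*(s^2 - 12)/(s^2 + 4)^3.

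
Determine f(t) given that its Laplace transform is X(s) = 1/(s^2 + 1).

Since L{sin(t)} = 1/(s^2 + 1), the inverse is sin(t).

f(t) = sin(t)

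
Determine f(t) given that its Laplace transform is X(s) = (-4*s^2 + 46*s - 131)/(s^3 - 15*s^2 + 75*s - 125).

f(t) = -t^2*exp(5*t)/2 + 6*t*exp(5*t) - 4*exp(5*t)

Factor the denominator: s^3 - 15*s^2 + 75*s - 125 = (s - 5)^3.
Partial fraction decomposition gives [-4/(s - 5)] + [6/(s - 5)^2] + [-1/(s - 5)^3].
Invert each term: -4/(s - 5) ↔ -4e^(5t); 6/(s - 5)^2 ↔ 6t·e^(5t); -1/(s - 5)^3 ↔ (-1/2)t^2·e^(5t).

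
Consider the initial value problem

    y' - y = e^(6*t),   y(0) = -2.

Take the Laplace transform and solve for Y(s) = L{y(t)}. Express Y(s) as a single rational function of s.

Laplace-transform each side.
With L{y'} = sY - y(0) = sY - (-2): the LHS transforms to (s - 1)Y - (-2).
The right side is L{e^(6*t)} = 1/(s - 6).
So (s - 1)Y = 1/(s - 6) + (-2).
Isolate Y and clear denominators.

Y(s) = (-2*s + 13)/(s^2 - 7*s + 6)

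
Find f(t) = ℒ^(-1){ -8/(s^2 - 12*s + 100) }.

f(t) = -exp(6*t)*sin(8*t)

Rewrite the denominator: s^2 - 12*s + 100 = (s - 6)^2 + 64.
The form in (s - 6) signals a first-shifting-theorem factor e^(6t).
Since L{sin(8t)} = 8/(s^2 + 64), the inverse is e^(6*t)*sin(8*t), scaled by -1.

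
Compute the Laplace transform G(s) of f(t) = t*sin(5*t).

G(s) = 10*s/(s^2 + 25)^2

L{sin(5t)} = 5/(s^2 + 25).
Then apply L{t·g(t)} = -d/ds[H(s)] with H(s) = 5/(s^2 + 25):
differentiating 1 time and applying the sign gives 10*s/(s^2 + 25)^2.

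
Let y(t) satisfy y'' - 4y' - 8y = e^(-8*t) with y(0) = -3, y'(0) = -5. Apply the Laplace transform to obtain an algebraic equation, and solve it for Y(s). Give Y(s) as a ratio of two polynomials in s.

Take the Laplace transform of both sides.
With L{y''} = s^2 Y - s·y(0) - y'(0) and L{y'} = sY - y(0), with y(0) = -3, y'(0) = -5: the LHS transforms to (s^2 - 4*s - 8)Y - (-3*s + 7).
The right side is L{e^(-8*t)} = 1/(s + 8).
So (s^2 - 4*s - 8)Y = 1/(s + 8) + (-3*s + 7).
Isolate Y and clear denominators.

Y(s) = (-3*s^2 - 17*s + 57)/(s^3 + 4*s^2 - 40*s - 64)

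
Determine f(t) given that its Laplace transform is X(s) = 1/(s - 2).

Since L{e^(2t)} = 1/(s - 2), the inverse is e^(2*t).

f(t) = exp(2*t)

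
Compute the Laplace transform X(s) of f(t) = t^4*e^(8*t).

X(s) = 24/(s - 8)^5

L{t^4} = 4!/s^5 = 24/s^5.
By the first shifting theorem, multiplying by e^(8t) replaces s with s - 8.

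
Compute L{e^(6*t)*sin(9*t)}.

9/((s - 6)^2 + 81)

L{sin(9t)} = 9/(s^2 + 81).
By the first shifting theorem, multiplying by e^(6t) replaces s with s - 6.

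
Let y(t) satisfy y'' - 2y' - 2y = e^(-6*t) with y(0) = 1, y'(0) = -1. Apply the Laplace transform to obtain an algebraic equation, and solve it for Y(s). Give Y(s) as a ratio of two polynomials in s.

Apply the Laplace transform to the equation.
The derivative rules (L{y''} = s^2 Y - s·y(0) - y'(0) and L{y'} = sY - y(0), with y(0) = 1, y'(0) = -1) turn the left side into (s^2 - 2*s - 2)Y - (s - 3).
The right side is L{e^(-6*t)} = 1/(s + 6).
So (s^2 - 2*s - 2)Y = 1/(s + 6) + (s - 3).
Divide through and combine into a single rational function.

Y(s) = (s^2 + 3*s - 17)/(s^3 + 4*s^2 - 14*s - 12)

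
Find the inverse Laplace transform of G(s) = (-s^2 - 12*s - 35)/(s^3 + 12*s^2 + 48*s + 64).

-3*t^2*exp(-4*t)/2 - 4*t*exp(-4*t) - exp(-4*t)

Factor the denominator: s^3 + 12*s^2 + 48*s + 64 = (s + 4)^3.
Partial fraction decomposition gives [-1/(s + 4)] + [-4/(s + 4)^2] + [-3/(s + 4)^3].
Invert each term: -1/(s + 4) ↔ -e^(-4t); -4/(s + 4)^2 ↔ -4t·e^(-4t); -3/(s + 4)^3 ↔ (-3/2)t^2·e^(-4t).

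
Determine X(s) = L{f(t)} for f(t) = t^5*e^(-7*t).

X(s) = 120/(s + 7)^6

L{t^5} = 5!/s^6 = 120/s^6.
By the first shifting theorem, multiplying by e^(-7t) replaces s with s + 7.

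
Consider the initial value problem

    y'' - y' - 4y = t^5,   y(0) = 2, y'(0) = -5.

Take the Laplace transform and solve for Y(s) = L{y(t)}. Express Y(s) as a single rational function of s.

Y(s) = (2*s^7 - 7*s^6 + 120)/(s^8 - s^7 - 4*s^6)

Laplace-transform each side.
Using L{y''} = s^2 Y - s·y(0) - y'(0) and L{y'} = sY - y(0), with y(0) = 2, y'(0) = -5, the left side becomes (s^2 - s - 4)Y - (2*s - 7).
The right side is L{t^5} = 120/s^6.
So (s^2 - s - 4)Y = 120/s^6 + (2*s - 7).
Divide through and combine into a single rational function.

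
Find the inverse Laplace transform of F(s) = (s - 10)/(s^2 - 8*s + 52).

-exp(4*t)*sin(6*t) + exp(4*t)*cos(6*t)

Complete the square in the denominator: s^2 - 8*s + 52 = (s - 4)^2 + 6^2.
Split the numerator to match: s - 10 = 1·(s - 4) - 1·6.
Invert each term: 1·(s - 4)/((s - 4)^2 + 36) ↔ e^(4t)cos(6t); -1·6/((s - 4)^2 + 36) ↔ -e^(4t)sin(6t).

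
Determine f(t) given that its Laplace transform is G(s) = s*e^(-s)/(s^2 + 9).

f(t) = Heaviside(t - 1)*(cos(3*t - 3))

The factor e^(-s) signals a time shift by c = 1 (second shifting theorem).
L{cos(3t)} = s/(s^2 + 9), so L^-1{s/(s^2 + 9)} = cos(3*t).
Hence the inverse is u(t - 1) times that function evaluated at t - 1.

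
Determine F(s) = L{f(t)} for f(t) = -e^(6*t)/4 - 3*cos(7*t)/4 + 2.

F(s) = -3*s/(4*(s^2 + 49)) - 1/(4*(s - 6)) + 2/s

By linearity of the Laplace transform, transform each term separately.
(-1/4)·[L{e^(6t)} = 1/(s - 6)]; (-3/4)·[L{cos(7t)} = s/(s^2 + 49)]; L{2} = 2/s.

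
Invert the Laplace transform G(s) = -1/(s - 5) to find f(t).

Since L{e^(5t)} = 1/(s - 5), the inverse is e^(5*t), scaled by -1.

f(t) = -exp(5*t)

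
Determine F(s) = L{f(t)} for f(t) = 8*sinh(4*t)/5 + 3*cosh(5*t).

The transform is linear, so treat each term independently.
(3)·[L{cosh(5t)} = s/(s^2 - 25)]; (8/5)·[L{sinh(4t)} = 4/(s^2 - 16)].

F(s) = 3*s/(s^2 - 25) + 32/(5*(s^2 - 16))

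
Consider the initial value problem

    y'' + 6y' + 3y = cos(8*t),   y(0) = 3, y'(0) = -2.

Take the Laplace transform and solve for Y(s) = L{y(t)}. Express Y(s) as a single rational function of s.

Y(s) = (3*s^3 + 16*s^2 + 193*s + 1024)/(s^4 + 6*s^3 + 67*s^2 + 384*s + 192)

Transform both sides with L{·}.
With L{y''} = s^2 Y - s·y(0) - y'(0) and L{y'} = sY - y(0), with y(0) = 3, y'(0) = -2: the LHS transforms to (s^2 + 6*s + 3)Y - (3*s + 16).
The right side is L{cos(8*t)} = s/(s^2 + 64).
So (s^2 + 6*s + 3)Y = s/(s^2 + 64) + (3*s + 16).
Isolate Y and clear denominators.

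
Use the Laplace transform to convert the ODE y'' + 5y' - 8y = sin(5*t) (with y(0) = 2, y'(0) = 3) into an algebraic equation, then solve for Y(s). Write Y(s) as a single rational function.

Y(s) = (2*s^3 + 13*s^2 + 50*s + 330)/(s^4 + 5*s^3 + 17*s^2 + 125*s - 200)

Laplace-transform each side.
Using L{y''} = s^2 Y - s·y(0) - y'(0) and L{y'} = sY - y(0), with y(0) = 2, y'(0) = 3, the left side becomes (s^2 + 5*s - 8)Y - (2*s + 13).
The right side is L{sin(5*t)} = 5/(s^2 + 25).
So (s^2 + 5*s - 8)Y = 5/(s^2 + 25) + (2*s + 13).
Divide through and combine into a single rational function.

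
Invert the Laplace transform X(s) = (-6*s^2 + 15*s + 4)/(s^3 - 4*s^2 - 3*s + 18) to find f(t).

f(t) = -t*exp(3*t) - 4*exp(3*t) - 2*exp(-2*t)

Factor the denominator: s^3 - 4*s^2 - 3*s + 18 = (s - 3)^2*(s + 2).
Partial fraction decomposition gives [-4/(s - 3)] + [-1/(s - 3)^2] + [-2/(s + 2)].
Invert each term: -4/(s - 3) ↔ -4e^(3t); -1/(s - 3)^2 ↔ -t·e^(3t); -2/(s + 2) ↔ -2e^(-2t).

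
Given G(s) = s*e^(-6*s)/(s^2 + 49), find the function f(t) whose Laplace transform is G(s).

f(t) = Heaviside(t - 6)*(cos(7*t - 42))

The factor e^(-6s) signals a time shift by c = 6 (second shifting theorem).
L{cos(7t)} = s/(s^2 + 49), so L^-1{s/(s^2 + 49)} = cos(7*t).
Hence the inverse is u(t - 6) times that function evaluated at t - 6.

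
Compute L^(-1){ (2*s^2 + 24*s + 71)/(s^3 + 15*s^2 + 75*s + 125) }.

t^2*exp(-5*t)/2 + 4*t*exp(-5*t) + 2*exp(-5*t)

Factor the denominator: s^3 + 15*s^2 + 75*s + 125 = (s + 5)^3.
Partial fraction decomposition gives [2/(s + 5)] + [4/(s + 5)^2] + [(s + 5)^(-3)].
Invert each term: 2/(s + 5) ↔ 2e^(-5t); 4/(s + 5)^2 ↔ 4t·e^(-5t); 1/(s + 5)^3 ↔ (1/2)t^2·e^(-5t).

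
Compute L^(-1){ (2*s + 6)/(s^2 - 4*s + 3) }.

6*exp(3*t) - 4*exp(t)

Factor the denominator: s^2 - 4*s + 3 = (s - 3)*(s - 1).
Partial fraction decomposition gives [-4/(s - 1)] + [6/(s - 3)].
Invert each term: -4/(s - 1) ↔ -4e^(t); 6/(s - 3) ↔ 6e^(3t).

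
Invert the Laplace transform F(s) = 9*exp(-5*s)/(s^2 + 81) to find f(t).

f(t) = Heaviside(t - 5)*(sin(9*t - 45))

The factor e^(-5s) signals a time shift by c = 5 (second shifting theorem).
L{sin(9t)} = 9/(s^2 + 81), so L^-1{9/(s^2 + 81)} = sin(9*t).
Hence the inverse is u(t - 5) times that function evaluated at t - 5.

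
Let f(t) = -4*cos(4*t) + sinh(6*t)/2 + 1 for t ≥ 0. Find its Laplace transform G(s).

G(s) = -4*s/(s^2 + 16) + 3/(s^2 - 36) + 1/s

By linearity of the Laplace transform, transform each term separately.
L{1} = 1/s; (1/2)·[L{sinh(6t)} = 6/(s^2 - 36)]; (-4)·[L{cos(4t)} = s/(s^2 + 16)].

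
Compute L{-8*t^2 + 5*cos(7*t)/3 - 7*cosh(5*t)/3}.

5*s/(3*(s^2 + 49)) - 7*s/(3*(s^2 - 25)) - 16/s^3

By linearity of the Laplace transform, transform each term separately.
(5/3)·[L{cos(7t)} = s/(s^2 + 49)]; (-7/3)·[L{cosh(5t)} = s/(s^2 - 25)]; (-8)·[L{t^2} = 2!/s^3 = 2/s^3].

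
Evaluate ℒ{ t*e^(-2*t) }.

L{e^(-2t)} = 1/(s + 2).
Then apply L{t·g(t)} = -d/ds[G(s)] with G(s) = 1/(s + 2):
differentiating 1 time and applying the sign gives (s + 2)^(-2).

(s + 2)^(-2)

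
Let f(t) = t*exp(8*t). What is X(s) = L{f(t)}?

X(s) = (s - 8)^(-2)

L{e^(8t)} = 1/(s - 8).
Then apply L{t·g(t)} = -d/ds[G(s)] with G(s) = 1/(s - 8):
differentiating 1 time and applying the sign gives (s - 8)^(-2).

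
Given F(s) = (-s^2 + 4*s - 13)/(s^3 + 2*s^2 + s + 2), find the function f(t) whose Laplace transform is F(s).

f(t) = -4*sin(t) + 4*cos(t) - 5*exp(-2*t)

Factor the denominator: s^3 + 2*s^2 + s + 2 = (s + 2)*(s^2 + 1).
Partial fraction decomposition gives [-5/(s + 2)] + [4*s/(s^2 + 1)] + [-4/(s^2 + 1)].
Invert each term: -5/(s + 2) ↔ -5e^(-2t); 4·s/(s^2 + 1) ↔ 4cos(t); -4·1/(s^2 + 1) ↔ -4sin(t).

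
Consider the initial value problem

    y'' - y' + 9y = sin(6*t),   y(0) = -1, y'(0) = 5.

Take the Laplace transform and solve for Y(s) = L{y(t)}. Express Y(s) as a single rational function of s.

Y(s) = (-s^3 + 6*s^2 - 36*s + 222)/(s^4 - s^3 + 45*s^2 - 36*s + 324)

Apply the Laplace transform to the equation.
The derivative rules (L{y''} = s^2 Y - s·y(0) - y'(0) and L{y'} = sY - y(0), with y(0) = -1, y'(0) = 5) turn the left side into (s^2 - s + 9)Y - (-s + 6).
The right side is L{sin(6*t)} = 6/(s^2 + 36).
So (s^2 - s + 9)Y = 6/(s^2 + 36) + (-s + 6).
Divide through and combine into a single rational function.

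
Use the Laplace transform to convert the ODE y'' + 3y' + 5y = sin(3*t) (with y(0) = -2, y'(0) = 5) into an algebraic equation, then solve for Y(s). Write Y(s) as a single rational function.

Y(s) = (-2*s^3 - s^2 - 18*s - 6)/(s^4 + 3*s^3 + 14*s^2 + 27*s + 45)

Apply the Laplace transform to the equation.
The derivative rules (L{y''} = s^2 Y - s·y(0) - y'(0) and L{y'} = sY - y(0), with y(0) = -2, y'(0) = 5) turn the left side into (s^2 + 3*s + 5)Y - (-2*s - 1).
The right side is L{sin(3*t)} = 3/(s^2 + 9).
So (s^2 + 3*s + 5)Y = 3/(s^2 + 9) + (-2*s - 1).
Isolate Y and clear denominators.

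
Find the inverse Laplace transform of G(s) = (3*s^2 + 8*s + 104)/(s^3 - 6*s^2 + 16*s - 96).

Factor the denominator: s^3 - 6*s^2 + 16*s - 96 = (s - 6)*(s^2 + 16).
Partial fraction decomposition gives [5/(s - 6)] + [-2*s/(s^2 + 16)] + [-4/(s^2 + 16)].
Invert each term: 5/(s - 6) ↔ 5e^(6t); -2·s/(s^2 + 16) ↔ -2cos(4t); -1·4/(s^2 + 16) ↔ -sin(4t).

5*exp(6*t) - sin(4*t) - 2*cos(4*t)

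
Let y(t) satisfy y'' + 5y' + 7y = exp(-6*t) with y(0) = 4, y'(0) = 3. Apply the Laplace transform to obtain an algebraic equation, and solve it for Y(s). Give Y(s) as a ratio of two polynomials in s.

Y(s) = (4*s^2 + 47*s + 139)/(s^3 + 11*s^2 + 37*s + 42)

Take the Laplace transform of both sides.
The derivative rules (L{y''} = s^2 Y - s·y(0) - y'(0) and L{y'} = sY - y(0), with y(0) = 4, y'(0) = 3) turn the left side into (s^2 + 5*s + 7)Y - (4*s + 23).
The right side is L{exp(-6*t)} = 1/(s + 6).
So (s^2 + 5*s + 7)Y = 1/(s + 6) + (4*s + 23).
Isolate Y and clear denominators.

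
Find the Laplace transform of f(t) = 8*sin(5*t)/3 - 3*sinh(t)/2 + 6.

By linearity of the Laplace transform, transform each term separately.
(8/3)·[L{sin(5t)} = 5/(s^2 + 25)]; L{6} = 6/s; (-3/2)·[L{sinh(t)} = 1/(s^2 - 1)].

40/(3*(s^2 + 25)) - 3/(2*(s^2 - 1)) + 6/s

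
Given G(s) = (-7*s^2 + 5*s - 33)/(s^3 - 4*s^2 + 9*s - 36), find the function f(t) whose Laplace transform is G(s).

f(t) = -5*exp(4*t) - sin(3*t) - 2*cos(3*t)

Factor the denominator: s^3 - 4*s^2 + 9*s - 36 = (s - 4)*(s^2 + 9).
Partial fraction decomposition gives [-5/(s - 4)] + [-2*s/(s^2 + 9)] + [-3/(s^2 + 9)].
Invert each term: -5/(s - 4) ↔ -5e^(4t); -2·s/(s^2 + 9) ↔ -2cos(3t); -1·3/(s^2 + 9) ↔ -sin(3t).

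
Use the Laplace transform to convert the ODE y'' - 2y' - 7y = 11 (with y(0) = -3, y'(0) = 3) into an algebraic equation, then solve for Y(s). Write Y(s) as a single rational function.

Y(s) = (-3*s^2 + 9*s + 11)/(s^3 - 2*s^2 - 7*s)

Transform both sides with L{·}.
Using L{y''} = s^2 Y - s·y(0) - y'(0) and L{y'} = sY - y(0), with y(0) = -3, y'(0) = 3, the left side becomes (s^2 - 2*s - 7)Y - (-3*s + 9).
The right side is L{11} = 11/s.
So (s^2 - 2*s - 7)Y = 11/s + (-3*s + 9).
Isolate Y and clear denominators.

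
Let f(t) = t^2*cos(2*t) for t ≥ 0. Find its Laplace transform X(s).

L{cos(2t)} = s/(s^2 + 4).
Then apply L{t^2·g(t)} = (-1)^2 d^2/ds^2[G(s)] with G(s) = s/(s^2 + 4):
differentiating 2 times and applying the sign gives 2*s*(s^2 - 12)/(s^2 + 4)^3.

X(s) = 2*s*(s^2 - 12)/(s^2 + 4)^3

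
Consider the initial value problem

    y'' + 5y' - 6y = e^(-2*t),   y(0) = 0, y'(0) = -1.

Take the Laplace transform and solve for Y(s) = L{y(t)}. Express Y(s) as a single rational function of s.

Take the Laplace transform of both sides.
The derivative rules (L{y''} = s^2 Y - s·y(0) - y'(0) and L{y'} = sY - y(0), with y(0) = 0, y'(0) = -1) turn the left side into (s^2 + 5*s - 6)Y - (-1).
The right side is L{e^(-2*t)} = 1/(s + 2).
So (s^2 + 5*s - 6)Y = 1/(s + 2) + (-1).
Solve for Y(s) and write it as one ratio of polynomials.

Y(s) = (-s - 1)/(s^3 + 7*s^2 + 4*s - 12)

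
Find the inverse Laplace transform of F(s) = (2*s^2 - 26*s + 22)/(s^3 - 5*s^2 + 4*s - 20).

-2*exp(5*t) - 3*sin(2*t) + 4*cos(2*t)

Factor the denominator: s^3 - 5*s^2 + 4*s - 20 = (s - 5)*(s^2 + 4).
Partial fraction decomposition gives [-2/(s - 5)] + [4*s/(s^2 + 4)] + [-6/(s^2 + 4)].
Invert each term: -2/(s - 5) ↔ -2e^(5t); 4·s/(s^2 + 4) ↔ 4cos(2t); -3·2/(s^2 + 4) ↔ -3sin(2t).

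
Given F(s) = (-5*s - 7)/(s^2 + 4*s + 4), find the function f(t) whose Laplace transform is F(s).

Factor the denominator: s^2 + 4*s + 4 = (s + 2)^2.
Partial fraction decomposition gives [-5/(s + 2)] + [3/(s + 2)^2].
Invert each term: -5/(s + 2) ↔ -5e^(-2t); 3/(s + 2)^2 ↔ 3t·e^(-2t).

f(t) = 3*t*exp(-2*t) - 5*exp(-2*t)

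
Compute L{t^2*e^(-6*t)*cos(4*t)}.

2*(s + 6)*(s^2 + 12*s - 12)/(s^2 + 12*s + 52)^3

L{cos(4t)} = s/(s^2 + 16).
Multiplying by e^(-6t) shifts s → s + 6, so L{e^(-6*t)*cos(4*t)} = (s + 6)/((s + 6)^2 + 16).
Then apply L{t^2·g(t)} = (-1)^2 d^2/ds^2[H(s)] with H(s) = (s + 6)/((s + 6)^2 + 16):
differentiating 2 times and applying the sign gives 2*(s + 6)*(s^2 + 12*s - 12)/(s^2 + 12*s + 52)^3.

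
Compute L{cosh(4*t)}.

s/(s^2 - 16)

L{cosh(4t)} = s/(s^2 - 16).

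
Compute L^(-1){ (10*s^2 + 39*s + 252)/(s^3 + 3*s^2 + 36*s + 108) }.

4*sin(6*t) + 5*cos(6*t) + 5*exp(-3*t)

Factor the denominator: s^3 + 3*s^2 + 36*s + 108 = (s + 3)*(s^2 + 36).
Partial fraction decomposition gives [5/(s + 3)] + [5*s/(s^2 + 36)] + [24/(s^2 + 36)].
Invert each term: 5/(s + 3) ↔ 5e^(-3t); 5·s/(s^2 + 36) ↔ 5cos(6t); 4·6/(s^2 + 36) ↔ 4sin(6t).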